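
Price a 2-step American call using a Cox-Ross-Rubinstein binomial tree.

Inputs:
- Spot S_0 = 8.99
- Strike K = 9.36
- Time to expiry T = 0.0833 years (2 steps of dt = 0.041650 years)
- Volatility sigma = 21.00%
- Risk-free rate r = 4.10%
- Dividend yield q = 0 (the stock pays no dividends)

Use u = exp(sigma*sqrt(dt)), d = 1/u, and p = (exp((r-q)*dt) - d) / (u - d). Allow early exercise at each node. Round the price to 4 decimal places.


Answer: Price = V(0,0) = 0.1123

Derivation:
dt = T/N = 0.041650
u = exp(sigma*sqrt(dt)) = 1.043789; d = 1/u = 0.958048
p = (exp((r-q)*dt) - d) / (u - d) = 0.509221
Discount per step: exp(-r*dt) = 0.998294
Stock lattice S(k, i) with i counting down-moves:
  k=0: S(0,0) = 8.9900
  k=1: S(1,0) = 9.3837; S(1,1) = 8.6129
  k=2: S(2,0) = 9.7946; S(2,1) = 8.9900; S(2,2) = 8.2515
Terminal payoffs V(N, i) = max(S_T - K, 0):
  V(2,0) = 0.434567; V(2,1) = 0.000000; V(2,2) = 0.000000
Backward induction: V(k, i) = exp(-r*dt) * [p * V(k+1, i) + (1-p) * V(k+1, i+1)]; then take max(V_cont, immediate exercise) for American.
  V(1,0) = exp(-r*dt) * [p*0.434567 + (1-p)*0.000000] = 0.220913; exercise = 0.023664; V(1,0) = max -> 0.220913
  V(1,1) = exp(-r*dt) * [p*0.000000 + (1-p)*0.000000] = 0.000000; exercise = 0.000000; V(1,1) = max -> 0.000000
  V(0,0) = exp(-r*dt) * [p*0.220913 + (1-p)*0.000000] = 0.112301; exercise = 0.000000; V(0,0) = max -> 0.112301


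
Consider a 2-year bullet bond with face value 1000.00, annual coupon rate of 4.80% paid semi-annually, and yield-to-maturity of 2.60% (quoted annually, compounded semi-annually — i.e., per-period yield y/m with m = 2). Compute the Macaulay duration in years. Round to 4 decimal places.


Coupon per period c = face * coupon_rate / m = 24.000000
Periods per year m = 2; per-period yield y/m = 0.013000
Number of cashflows N = 4
Cashflows (t years, CF_t, discount factor 1/(1+y/m)^(m*t), PV):
  t = 0.5000: CF_t = 24.000000, DF = 0.987167, PV = 23.692004
  t = 1.0000: CF_t = 24.000000, DF = 0.974498, PV = 23.387960
  t = 1.5000: CF_t = 24.000000, DF = 0.961992, PV = 23.087819
  t = 2.0000: CF_t = 1024.000000, DF = 0.949647, PV = 972.438568
Price P = sum_t PV_t = 1042.606351
Macaulay numerator sum_t t * PV_t:
  t * PV_t at t = 0.5000: 11.846002
  t * PV_t at t = 1.0000: 23.387960
  t * PV_t at t = 1.5000: 34.631728
  t * PV_t at t = 2.0000: 1944.877136
Macaulay duration D = (sum_t t * PV_t) / P = 2014.742827 / 1042.606351 = 1.932410

Answer: Macaulay duration = 1.9324 years


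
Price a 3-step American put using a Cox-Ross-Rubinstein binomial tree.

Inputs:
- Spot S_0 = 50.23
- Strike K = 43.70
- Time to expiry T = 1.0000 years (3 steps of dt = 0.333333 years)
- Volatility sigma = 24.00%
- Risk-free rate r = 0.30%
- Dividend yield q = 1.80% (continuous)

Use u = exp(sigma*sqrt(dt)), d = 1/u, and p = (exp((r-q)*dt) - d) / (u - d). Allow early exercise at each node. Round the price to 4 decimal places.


dt = T/N = 0.333333
u = exp(sigma*sqrt(dt)) = 1.148623; d = 1/u = 0.870607
p = (exp((r-q)*dt) - d) / (u - d) = 0.447475
Discount per step: exp(-r*dt) = 0.999000
Stock lattice S(k, i) with i counting down-moves:
  k=0: S(0,0) = 50.2300
  k=1: S(1,0) = 57.6953; S(1,1) = 43.7306
  k=2: S(2,0) = 66.2702; S(2,1) = 50.2300; S(2,2) = 38.0722
  k=3: S(3,0) = 76.1195; S(3,1) = 57.6953; S(3,2) = 43.7306; S(3,3) = 33.1459
Terminal payoffs V(N, i) = max(K - S_T, 0):
  V(3,0) = 0.000000; V(3,1) = 0.000000; V(3,2) = 0.000000; V(3,3) = 10.554059
Backward induction: V(k, i) = exp(-r*dt) * [p * V(k+1, i) + (1-p) * V(k+1, i+1)]; then take max(V_cont, immediate exercise) for American.
  V(2,0) = exp(-r*dt) * [p*0.000000 + (1-p)*0.000000] = 0.000000; exercise = 0.000000; V(2,0) = max -> 0.000000
  V(2,1) = exp(-r*dt) * [p*0.000000 + (1-p)*0.000000] = 0.000000; exercise = 0.000000; V(2,1) = max -> 0.000000
  V(2,2) = exp(-r*dt) * [p*0.000000 + (1-p)*10.554059] = 5.825557; exercise = 5.627801; V(2,2) = max -> 5.825557
  V(1,0) = exp(-r*dt) * [p*0.000000 + (1-p)*0.000000] = 0.000000; exercise = 0.000000; V(1,0) = max -> 0.000000
  V(1,1) = exp(-r*dt) * [p*0.000000 + (1-p)*5.825557] = 3.215551; exercise = 0.000000; V(1,1) = max -> 3.215551
  V(0,0) = exp(-r*dt) * [p*0.000000 + (1-p)*3.215551] = 1.774898; exercise = 0.000000; V(0,0) = max -> 1.774898

Answer: Price = V(0,0) = 1.7749


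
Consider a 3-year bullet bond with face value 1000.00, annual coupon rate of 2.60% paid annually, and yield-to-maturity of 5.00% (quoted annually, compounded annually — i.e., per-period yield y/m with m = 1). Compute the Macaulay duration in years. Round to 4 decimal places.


Answer: Macaulay duration = 2.9218 years

Derivation:
Coupon per period c = face * coupon_rate / m = 26.000000
Periods per year m = 1; per-period yield y/m = 0.050000
Number of cashflows N = 3
Cashflows (t years, CF_t, discount factor 1/(1+y/m)^(m*t), PV):
  t = 1.0000: CF_t = 26.000000, DF = 0.952381, PV = 24.761905
  t = 2.0000: CF_t = 26.000000, DF = 0.907029, PV = 23.582766
  t = 3.0000: CF_t = 1026.000000, DF = 0.863838, PV = 886.297376
Price P = sum_t PV_t = 934.642047
Macaulay numerator sum_t t * PV_t:
  t * PV_t at t = 1.0000: 24.761905
  t * PV_t at t = 2.0000: 47.165533
  t * PV_t at t = 3.0000: 2658.892128
Macaulay duration D = (sum_t t * PV_t) / P = 2730.819566 / 934.642047 = 2.921781


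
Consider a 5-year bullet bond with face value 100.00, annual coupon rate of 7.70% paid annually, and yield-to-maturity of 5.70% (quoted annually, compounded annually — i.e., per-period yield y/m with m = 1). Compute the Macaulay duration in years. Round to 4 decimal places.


Coupon per period c = face * coupon_rate / m = 7.700000
Periods per year m = 1; per-period yield y/m = 0.057000
Number of cashflows N = 5
Cashflows (t years, CF_t, discount factor 1/(1+y/m)^(m*t), PV):
  t = 1.0000: CF_t = 7.700000, DF = 0.946074, PV = 7.284768
  t = 2.0000: CF_t = 7.700000, DF = 0.895056, PV = 6.891928
  t = 3.0000: CF_t = 7.700000, DF = 0.846789, PV = 6.520273
  t = 4.0000: CF_t = 7.700000, DF = 0.801125, PV = 6.168659
  t = 5.0000: CF_t = 107.700000, DF = 0.757923, PV = 81.628303
Price P = sum_t PV_t = 108.493931
Macaulay numerator sum_t t * PV_t:
  t * PV_t at t = 1.0000: 7.284768
  t * PV_t at t = 2.0000: 13.783857
  t * PV_t at t = 3.0000: 19.560818
  t * PV_t at t = 4.0000: 24.674637
  t * PV_t at t = 5.0000: 408.141514
Macaulay duration D = (sum_t t * PV_t) / P = 473.445594 / 108.493931 = 4.363798

Answer: Macaulay duration = 4.3638 years


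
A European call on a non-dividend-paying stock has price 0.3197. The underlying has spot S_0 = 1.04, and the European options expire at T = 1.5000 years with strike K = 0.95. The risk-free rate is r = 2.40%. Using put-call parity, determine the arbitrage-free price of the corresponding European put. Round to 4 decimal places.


Put-call parity: C - P = S_0 * exp(-qT) - K * exp(-rT).
S_0 * exp(-qT) = 1.0400 * 1.00000000 = 1.04000000
K * exp(-rT) = 0.9500 * 0.96464029 = 0.91640828
P = C - S*exp(-qT) + K*exp(-rT)
P = 0.3197 - 1.04000000 + 0.91640828 = 0.1961

Answer: Put price = 0.1961


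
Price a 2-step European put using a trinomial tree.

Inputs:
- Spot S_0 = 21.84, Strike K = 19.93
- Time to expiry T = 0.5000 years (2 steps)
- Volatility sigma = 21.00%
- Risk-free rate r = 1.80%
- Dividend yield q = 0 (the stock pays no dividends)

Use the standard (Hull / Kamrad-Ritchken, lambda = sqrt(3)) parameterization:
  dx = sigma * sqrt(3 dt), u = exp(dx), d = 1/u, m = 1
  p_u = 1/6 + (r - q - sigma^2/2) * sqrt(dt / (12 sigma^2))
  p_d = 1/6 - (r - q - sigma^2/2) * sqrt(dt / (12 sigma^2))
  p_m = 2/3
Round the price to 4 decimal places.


dt = T/N = 0.250000; dx = sigma*sqrt(3*dt) = 0.181865
u = exp(dx) = 1.199453; d = 1/u = 0.833714
p_u = 0.163883, p_m = 0.666667, p_d = 0.169450
Discount per step: exp(-r*dt) = 0.995510
Stock lattice S(k, j) with j the centered position index:
  k=0: S(0,+0) = 21.8400
  k=1: S(1,-1) = 18.2083; S(1,+0) = 21.8400; S(1,+1) = 26.1960
  k=2: S(2,-2) = 15.1805; S(2,-1) = 18.2083; S(2,+0) = 21.8400; S(2,+1) = 26.1960; S(2,+2) = 31.4209
Terminal payoffs V(N, j) = max(K - S_T, 0):
  V(2,-2) = 4.749488; V(2,-1) = 1.721695; V(2,+0) = 0.000000; V(2,+1) = 0.000000; V(2,+2) = 0.000000
Backward induction: V(k, j) = exp(-r*dt) * [p_u * V(k+1, j+1) + p_m * V(k+1, j) + p_d * V(k+1, j-1)]
  V(1,-1) = exp(-r*dt) * [p_u*0.000000 + p_m*1.721695 + p_d*4.749488] = 1.943832
  V(1,+0) = exp(-r*dt) * [p_u*0.000000 + p_m*0.000000 + p_d*1.721695] = 0.290432
  V(1,+1) = exp(-r*dt) * [p_u*0.000000 + p_m*0.000000 + p_d*0.000000] = 0.000000
  V(0,+0) = exp(-r*dt) * [p_u*0.000000 + p_m*0.290432 + p_d*1.943832] = 0.520656

Answer: Price = V(0,0) = 0.5207


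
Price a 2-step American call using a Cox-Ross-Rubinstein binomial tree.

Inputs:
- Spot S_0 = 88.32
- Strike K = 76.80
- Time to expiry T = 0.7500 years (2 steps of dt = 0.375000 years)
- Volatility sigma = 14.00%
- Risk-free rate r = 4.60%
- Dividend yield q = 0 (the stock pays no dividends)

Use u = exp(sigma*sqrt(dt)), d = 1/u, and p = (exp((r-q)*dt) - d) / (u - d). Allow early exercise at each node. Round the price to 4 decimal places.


dt = T/N = 0.375000
u = exp(sigma*sqrt(dt)) = 1.089514; d = 1/u = 0.917840
p = (exp((r-q)*dt) - d) / (u - d) = 0.579933
Discount per step: exp(-r*dt) = 0.982898
Stock lattice S(k, i) with i counting down-moves:
  k=0: S(0,0) = 88.3200
  k=1: S(1,0) = 96.2259; S(1,1) = 81.0636
  k=2: S(2,0) = 104.8395; S(2,1) = 88.3200; S(2,2) = 74.4034
Terminal payoffs V(N, i) = max(S_T - K, 0):
  V(2,0) = 28.039527; V(2,1) = 11.520000; V(2,2) = 0.000000
Backward induction: V(k, i) = exp(-r*dt) * [p * V(k+1, i) + (1-p) * V(k+1, i+1)]; then take max(V_cont, immediate exercise) for American.
  V(1,0) = exp(-r*dt) * [p*28.039527 + (1-p)*11.520000] = 20.739356; exercise = 19.425916; V(1,0) = max -> 20.739356
  V(1,1) = exp(-r*dt) * [p*11.520000 + (1-p)*0.000000] = 6.566568; exercise = 4.263633; V(1,1) = max -> 6.566568
  V(0,0) = exp(-r*dt) * [p*20.739356 + (1-p)*6.566568] = 14.532962; exercise = 11.520000; V(0,0) = max -> 14.532962

Answer: Price = V(0,0) = 14.5330


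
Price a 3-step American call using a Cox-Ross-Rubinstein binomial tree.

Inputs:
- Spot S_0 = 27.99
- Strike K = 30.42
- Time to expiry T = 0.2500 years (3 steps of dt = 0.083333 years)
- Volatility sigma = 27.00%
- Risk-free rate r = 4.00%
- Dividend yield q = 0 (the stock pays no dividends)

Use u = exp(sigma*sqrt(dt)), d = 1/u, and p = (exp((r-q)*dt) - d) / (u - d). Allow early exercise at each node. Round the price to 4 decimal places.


Answer: Price = V(0,0) = 0.6188

Derivation:
dt = T/N = 0.083333
u = exp(sigma*sqrt(dt)) = 1.081060; d = 1/u = 0.925018
p = (exp((r-q)*dt) - d) / (u - d) = 0.501922
Discount per step: exp(-r*dt) = 0.996672
Stock lattice S(k, i) with i counting down-moves:
  k=0: S(0,0) = 27.9900
  k=1: S(1,0) = 30.2589; S(1,1) = 25.8912
  k=2: S(2,0) = 32.7117; S(2,1) = 27.9900; S(2,2) = 23.9499
  k=3: S(3,0) = 35.3633; S(3,1) = 30.2589; S(3,2) = 25.8912; S(3,3) = 22.1541
Terminal payoffs V(N, i) = max(S_T - K, 0):
  V(3,0) = 4.943286; V(3,1) = 0.000000; V(3,2) = 0.000000; V(3,3) = 0.000000
Backward induction: V(k, i) = exp(-r*dt) * [p * V(k+1, i) + (1-p) * V(k+1, i+1)]; then take max(V_cont, immediate exercise) for American.
  V(2,0) = exp(-r*dt) * [p*4.943286 + (1-p)*0.000000] = 2.472885; exercise = 2.291669; V(2,0) = max -> 2.472885
  V(2,1) = exp(-r*dt) * [p*0.000000 + (1-p)*0.000000] = 0.000000; exercise = 0.000000; V(2,1) = max -> 0.000000
  V(2,2) = exp(-r*dt) * [p*0.000000 + (1-p)*0.000000] = 0.000000; exercise = 0.000000; V(2,2) = max -> 0.000000
  V(1,0) = exp(-r*dt) * [p*2.472885 + (1-p)*0.000000] = 1.237064; exercise = 0.000000; V(1,0) = max -> 1.237064
  V(1,1) = exp(-r*dt) * [p*0.000000 + (1-p)*0.000000] = 0.000000; exercise = 0.000000; V(1,1) = max -> 0.000000
  V(0,0) = exp(-r*dt) * [p*1.237064 + (1-p)*0.000000] = 0.618843; exercise = 0.000000; V(0,0) = max -> 0.618843


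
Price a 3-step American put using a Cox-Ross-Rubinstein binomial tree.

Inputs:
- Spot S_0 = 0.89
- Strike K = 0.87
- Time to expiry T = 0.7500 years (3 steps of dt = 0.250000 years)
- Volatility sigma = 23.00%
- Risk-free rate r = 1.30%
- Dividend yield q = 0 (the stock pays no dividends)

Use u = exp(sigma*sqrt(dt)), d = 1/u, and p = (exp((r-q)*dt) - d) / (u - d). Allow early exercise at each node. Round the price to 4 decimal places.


dt = T/N = 0.250000
u = exp(sigma*sqrt(dt)) = 1.121873; d = 1/u = 0.891366
p = (exp((r-q)*dt) - d) / (u - d) = 0.485404
Discount per step: exp(-r*dt) = 0.996755
Stock lattice S(k, i) with i counting down-moves:
  k=0: S(0,0) = 0.8900
  k=1: S(1,0) = 0.9985; S(1,1) = 0.7933
  k=2: S(2,0) = 1.1202; S(2,1) = 0.8900; S(2,2) = 0.7071
  k=3: S(3,0) = 1.2567; S(3,1) = 0.9985; S(3,2) = 0.7933; S(3,3) = 0.6303
Terminal payoffs V(N, i) = max(K - S_T, 0):
  V(3,0) = 0.000000; V(3,1) = 0.000000; V(3,2) = 0.076684; V(3,3) = 0.239684
Backward induction: V(k, i) = exp(-r*dt) * [p * V(k+1, i) + (1-p) * V(k+1, i+1)]; then take max(V_cont, immediate exercise) for American.
  V(2,0) = exp(-r*dt) * [p*0.000000 + (1-p)*0.000000] = 0.000000; exercise = 0.000000; V(2,0) = max -> 0.000000
  V(2,1) = exp(-r*dt) * [p*0.000000 + (1-p)*0.076684] = 0.039333; exercise = 0.000000; V(2,1) = max -> 0.039333
  V(2,2) = exp(-r*dt) * [p*0.076684 + (1-p)*0.239684] = 0.160042; exercise = 0.162865; V(2,2) = max -> 0.162865
  V(1,0) = exp(-r*dt) * [p*0.000000 + (1-p)*0.039333] = 0.020175; exercise = 0.000000; V(1,0) = max -> 0.020175
  V(1,1) = exp(-r*dt) * [p*0.039333 + (1-p)*0.162865] = 0.102568; exercise = 0.076684; V(1,1) = max -> 0.102568
  V(0,0) = exp(-r*dt) * [p*0.020175 + (1-p)*0.102568] = 0.062371; exercise = 0.000000; V(0,0) = max -> 0.062371

Answer: Price = V(0,0) = 0.0624


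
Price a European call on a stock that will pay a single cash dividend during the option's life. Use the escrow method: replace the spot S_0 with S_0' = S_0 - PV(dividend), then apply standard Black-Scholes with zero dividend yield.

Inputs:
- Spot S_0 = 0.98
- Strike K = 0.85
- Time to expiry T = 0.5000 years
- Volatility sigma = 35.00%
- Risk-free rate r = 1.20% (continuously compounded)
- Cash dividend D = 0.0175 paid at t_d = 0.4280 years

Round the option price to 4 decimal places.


Answer: Price = 0.1598

Derivation:
PV(D) = D * exp(-r * t_d) = 0.0175 * 0.99487717 = 0.01741035
S_0' = S_0 - PV(D) = 0.9800 - 0.01741035 = 0.96258965
d1 = (ln(S_0'/K) + (r + sigma^2/2)*T) / (sigma*sqrt(T)) = 0.65060230
d2 = d1 - sigma*sqrt(T) = 0.40311493
exp(-rT) = 0.99401796
N(d1) = 0.74234838; N(d2) = 0.65656816
C = S_0' * N(d1) - K * exp(-rT) * N(d2) = 0.96258965 * 0.74234838 - 0.8500 * 0.99401796 * 0.65656816 = 0.1598


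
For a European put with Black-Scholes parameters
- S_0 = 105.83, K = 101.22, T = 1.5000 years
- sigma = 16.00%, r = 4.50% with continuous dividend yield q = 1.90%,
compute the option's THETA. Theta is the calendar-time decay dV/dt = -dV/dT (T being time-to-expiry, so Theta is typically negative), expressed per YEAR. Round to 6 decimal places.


d1 = 0.5242809631; d2 = 0.3283217837
phi(d1) = 0.3477144099; exp(-qT) = 0.9719022941; exp(-rT) = 0.9347277206
Theta = -S*exp(-qT)*phi(d1)*sigma/(2*sqrt(T)) + r*K*exp(-rT)*N(-d2) - q*S*exp(-qT)*N(-d1)
N(-d1) = 0.3000415678; N(-d2) = 0.3713341876; sqrt(T) = 1.2247448714
Term 1 = -105.8300 * 0.9719022941 * 0.3477144099 * 0.1600 / (2 * 1.2247448714) = -2.3361377635
Term 2 = 0.0450 * 101.2200 * 0.9347277206 * 0.3713341876 = 1.5809892045
Term 3 = -0.0190 * 105.8300 * 0.9719022941 * 0.3000415678 = -0.5863628276
Theta = -2.3361377635 + (1.5809892045) + (-0.5863628276) = -1.341511

Answer: Theta = -1.341511


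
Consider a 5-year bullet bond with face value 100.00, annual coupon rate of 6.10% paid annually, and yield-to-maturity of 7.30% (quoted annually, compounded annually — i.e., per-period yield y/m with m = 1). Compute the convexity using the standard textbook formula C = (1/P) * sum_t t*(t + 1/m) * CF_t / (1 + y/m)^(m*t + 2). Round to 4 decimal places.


Coupon per period c = face * coupon_rate / m = 6.100000
Periods per year m = 1; per-period yield y/m = 0.073000
Number of cashflows N = 5
Cashflows (t years, CF_t, discount factor 1/(1+y/m)^(m*t), PV):
  t = 1.0000: CF_t = 6.100000, DF = 0.931966, PV = 5.684995
  t = 2.0000: CF_t = 6.100000, DF = 0.868561, PV = 5.298225
  t = 3.0000: CF_t = 6.100000, DF = 0.809470, PV = 4.937768
  t = 4.0000: CF_t = 6.100000, DF = 0.754399, PV = 4.601834
  t = 5.0000: CF_t = 106.100000, DF = 0.703075, PV = 74.596212
Price P = sum_t PV_t = 95.119034
Convexity numerator sum_t t*(t + 1/m) * CF_t / (1+y/m)^(m*t + 2):
  t = 1.0000: term = 9.875536
  t = 2.0000: term = 27.611004
  t = 3.0000: term = 51.465059
  t = 4.0000: term = 79.939513
  t = 5.0000: term = 1943.741848
Convexity = (1/P) * sum = 2112.632959 / 95.119034 = 22.210412

Answer: Convexity = 22.2104


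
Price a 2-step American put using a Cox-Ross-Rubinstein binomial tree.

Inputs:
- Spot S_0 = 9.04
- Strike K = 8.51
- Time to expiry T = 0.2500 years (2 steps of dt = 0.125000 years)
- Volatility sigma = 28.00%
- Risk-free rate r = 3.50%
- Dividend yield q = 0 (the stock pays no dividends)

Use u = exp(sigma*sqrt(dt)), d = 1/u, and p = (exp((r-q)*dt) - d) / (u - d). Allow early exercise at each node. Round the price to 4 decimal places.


Answer: Price = V(0,0) = 0.2739

Derivation:
dt = T/N = 0.125000
u = exp(sigma*sqrt(dt)) = 1.104061; d = 1/u = 0.905747
p = (exp((r-q)*dt) - d) / (u - d) = 0.497381
Discount per step: exp(-r*dt) = 0.995635
Stock lattice S(k, i) with i counting down-moves:
  k=0: S(0,0) = 9.0400
  k=1: S(1,0) = 9.9807; S(1,1) = 8.1880
  k=2: S(2,0) = 11.0193; S(2,1) = 9.0400; S(2,2) = 7.4162
Terminal payoffs V(N, i) = max(K - S_T, 0):
  V(2,0) = 0.000000; V(2,1) = 0.000000; V(2,2) = 1.093782
Backward induction: V(k, i) = exp(-r*dt) * [p * V(k+1, i) + (1-p) * V(k+1, i+1)]; then take max(V_cont, immediate exercise) for American.
  V(1,0) = exp(-r*dt) * [p*0.000000 + (1-p)*0.000000] = 0.000000; exercise = 0.000000; V(1,0) = max -> 0.000000
  V(1,1) = exp(-r*dt) * [p*0.000000 + (1-p)*1.093782] = 0.547356; exercise = 0.322045; V(1,1) = max -> 0.547356
  V(0,0) = exp(-r*dt) * [p*0.000000 + (1-p)*0.547356] = 0.273910; exercise = 0.000000; V(0,0) = max -> 0.273910


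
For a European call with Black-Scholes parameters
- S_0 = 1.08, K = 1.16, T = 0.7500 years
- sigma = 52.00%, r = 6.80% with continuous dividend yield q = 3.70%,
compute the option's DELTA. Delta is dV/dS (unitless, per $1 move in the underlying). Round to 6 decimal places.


Answer: Delta = 0.532041

Derivation:
d1 = 0.1181148422; d2 = -0.3322183678
phi(d1) = 0.3961691188; exp(-qT) = 0.9726314943; exp(-rT) = 0.9502786705
N(d1) = 0.5470116683
Delta = exp(-qT) * N(d1) = 0.9726314943 * 0.5470116683 = 0.532041


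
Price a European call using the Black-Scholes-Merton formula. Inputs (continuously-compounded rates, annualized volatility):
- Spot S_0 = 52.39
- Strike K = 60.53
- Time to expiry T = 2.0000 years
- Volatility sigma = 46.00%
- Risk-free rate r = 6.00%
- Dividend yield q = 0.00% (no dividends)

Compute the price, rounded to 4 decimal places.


d1 = (ln(S/K) + (r - q + 0.5*sigma^2) * T) / (sigma * sqrt(T)) = 0.28772578
d2 = d1 - sigma * sqrt(T) = -0.36281246
exp(-rT) = 0.88692044; exp(-qT) = 1.00000000
C = S_0 * exp(-qT) * N(d1) - K * exp(-rT) * N(d2)
N(d1) = 0.61322167; N(d2) = 0.35837249
C = 52.3900 * 1.00000000 * 0.61322167 - 60.5300 * 0.88692044 * 0.35837249 = 12.8874

Answer: Price = 12.8874


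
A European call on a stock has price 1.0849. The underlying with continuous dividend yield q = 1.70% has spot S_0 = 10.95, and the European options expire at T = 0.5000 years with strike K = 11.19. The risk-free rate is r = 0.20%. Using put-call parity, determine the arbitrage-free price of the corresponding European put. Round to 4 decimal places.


Answer: Put price = 1.4064

Derivation:
Put-call parity: C - P = S_0 * exp(-qT) - K * exp(-rT).
S_0 * exp(-qT) = 10.9500 * 0.99153602 = 10.85731945
K * exp(-rT) = 11.1900 * 0.99900050 = 11.17881559
P = C - S*exp(-qT) + K*exp(-rT)
P = 1.0849 - 10.85731945 + 11.17881559 = 1.4064


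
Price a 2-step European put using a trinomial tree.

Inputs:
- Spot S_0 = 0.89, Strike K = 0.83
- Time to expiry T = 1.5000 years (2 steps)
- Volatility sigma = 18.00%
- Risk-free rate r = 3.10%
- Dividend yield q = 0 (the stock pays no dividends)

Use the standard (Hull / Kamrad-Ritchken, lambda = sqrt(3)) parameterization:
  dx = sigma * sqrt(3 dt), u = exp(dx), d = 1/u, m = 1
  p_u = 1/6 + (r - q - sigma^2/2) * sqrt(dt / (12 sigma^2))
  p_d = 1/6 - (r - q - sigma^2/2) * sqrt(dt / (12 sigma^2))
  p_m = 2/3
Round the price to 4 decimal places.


Answer: Price = V(0,0) = 0.0343

Derivation:
dt = T/N = 0.750000; dx = sigma*sqrt(3*dt) = 0.270000
u = exp(dx) = 1.309964; d = 1/u = 0.763379
p_u = 0.187222, p_m = 0.666667, p_d = 0.146111
Discount per step: exp(-r*dt) = 0.977018
Stock lattice S(k, j) with j the centered position index:
  k=0: S(0,+0) = 0.8900
  k=1: S(1,-1) = 0.6794; S(1,+0) = 0.8900; S(1,+1) = 1.1659
  k=2: S(2,-2) = 0.5186; S(2,-1) = 0.6794; S(2,+0) = 0.8900; S(2,+1) = 1.1659; S(2,+2) = 1.5272
Terminal payoffs V(N, j) = max(K - S_T, 0):
  V(2,-2) = 0.311354; V(2,-1) = 0.150592; V(2,+0) = 0.000000; V(2,+1) = 0.000000; V(2,+2) = 0.000000
Backward induction: V(k, j) = exp(-r*dt) * [p_u * V(k+1, j+1) + p_m * V(k+1, j) + p_d * V(k+1, j-1)]
  V(1,-1) = exp(-r*dt) * [p_u*0.000000 + p_m*0.150592 + p_d*0.311354] = 0.142534
  V(1,+0) = exp(-r*dt) * [p_u*0.000000 + p_m*0.000000 + p_d*0.150592] = 0.021498
  V(1,+1) = exp(-r*dt) * [p_u*0.000000 + p_m*0.000000 + p_d*0.000000] = 0.000000
  V(0,+0) = exp(-r*dt) * [p_u*0.000000 + p_m*0.021498 + p_d*0.142534] = 0.034350


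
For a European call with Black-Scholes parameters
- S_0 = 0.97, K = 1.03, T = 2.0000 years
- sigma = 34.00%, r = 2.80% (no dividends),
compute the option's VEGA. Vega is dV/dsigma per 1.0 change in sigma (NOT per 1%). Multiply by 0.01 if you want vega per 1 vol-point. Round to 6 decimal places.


d1 = 0.2320599470; d2 = -0.2487726642
phi(d1) = 0.3883437249; exp(-qT) = 1.0000000000; exp(-rT) = 0.9455391359
Vega = S * exp(-qT) * phi(d1) * sqrt(T) = 0.9700 * 1.0000000000 * 0.3883437249 * 1.4142135624 = 0.532725

Answer: Vega = 0.532725


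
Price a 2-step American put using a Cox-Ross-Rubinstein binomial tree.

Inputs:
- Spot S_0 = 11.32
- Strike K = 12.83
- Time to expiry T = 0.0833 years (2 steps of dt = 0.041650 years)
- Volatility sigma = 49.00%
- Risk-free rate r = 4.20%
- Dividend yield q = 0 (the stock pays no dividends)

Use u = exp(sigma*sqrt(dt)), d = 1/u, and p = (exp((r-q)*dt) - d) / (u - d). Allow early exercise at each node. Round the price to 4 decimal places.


Answer: Price = V(0,0) = 1.7091

Derivation:
dt = T/N = 0.041650
u = exp(sigma*sqrt(dt)) = 1.105172; d = 1/u = 0.904837
p = (exp((r-q)*dt) - d) / (u - d) = 0.483760
Discount per step: exp(-r*dt) = 0.998252
Stock lattice S(k, i) with i counting down-moves:
  k=0: S(0,0) = 11.3200
  k=1: S(1,0) = 12.5105; S(1,1) = 10.2428
  k=2: S(2,0) = 13.8263; S(2,1) = 11.3200; S(2,2) = 9.2680
Terminal payoffs V(N, i) = max(K - S_T, 0):
  V(2,0) = 0.000000; V(2,1) = 1.510000; V(2,2) = 3.561983
Backward induction: V(k, i) = exp(-r*dt) * [p * V(k+1, i) + (1-p) * V(k+1, i+1)]; then take max(V_cont, immediate exercise) for American.
  V(1,0) = exp(-r*dt) * [p*0.000000 + (1-p)*1.510000] = 0.778160; exercise = 0.319455; V(1,0) = max -> 0.778160
  V(1,1) = exp(-r*dt) * [p*1.510000 + (1-p)*3.561983] = 2.564825; exercise = 2.587249; V(1,1) = max -> 2.587249
  V(0,0) = exp(-r*dt) * [p*0.778160 + (1-p)*2.587249] = 1.709091; exercise = 1.510000; V(0,0) = max -> 1.709091


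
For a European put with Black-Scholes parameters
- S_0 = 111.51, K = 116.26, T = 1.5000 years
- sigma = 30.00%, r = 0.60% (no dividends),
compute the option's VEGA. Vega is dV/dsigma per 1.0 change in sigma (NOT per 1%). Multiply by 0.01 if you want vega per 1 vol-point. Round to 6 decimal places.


d1 = 0.0946733520; d2 = -0.2727501094
phi(d1) = 0.3971584121; exp(-qT) = 1.0000000000; exp(-rT) = 0.9910403788
Vega = S * exp(-qT) * phi(d1) * sqrt(T) = 111.5100 * 1.0000000000 * 0.3971584121 * 1.2247448714 = 54.240441

Answer: Vega = 54.240441


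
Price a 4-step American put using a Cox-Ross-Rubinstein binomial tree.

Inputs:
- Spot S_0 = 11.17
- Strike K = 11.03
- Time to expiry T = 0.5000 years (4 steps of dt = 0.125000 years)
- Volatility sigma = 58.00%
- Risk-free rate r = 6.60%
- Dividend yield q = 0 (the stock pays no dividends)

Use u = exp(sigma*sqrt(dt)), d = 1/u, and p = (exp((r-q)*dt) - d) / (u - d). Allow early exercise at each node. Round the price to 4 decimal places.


Answer: Price = V(0,0) = 1.5018

Derivation:
dt = T/N = 0.125000
u = exp(sigma*sqrt(dt)) = 1.227600; d = 1/u = 0.814598
p = (exp((r-q)*dt) - d) / (u - d) = 0.468972
Discount per step: exp(-r*dt) = 0.991784
Stock lattice S(k, i) with i counting down-moves:
  k=0: S(0,0) = 11.1700
  k=1: S(1,0) = 13.7123; S(1,1) = 9.0991
  k=2: S(2,0) = 16.8332; S(2,1) = 11.1700; S(2,2) = 7.4121
  k=3: S(3,0) = 20.6644; S(3,1) = 13.7123; S(3,2) = 9.0991; S(3,3) = 6.0379
  k=4: S(4,0) = 25.3677; S(4,1) = 16.8332; S(4,2) = 11.1700; S(4,3) = 7.4121; S(4,4) = 4.9184
Terminal payoffs V(N, i) = max(K - S_T, 0):
  V(4,0) = 0.000000; V(4,1) = 0.000000; V(4,2) = 0.000000; V(4,3) = 3.617931; V(4,4) = 6.111578
Backward induction: V(k, i) = exp(-r*dt) * [p * V(k+1, i) + (1-p) * V(k+1, i+1)]; then take max(V_cont, immediate exercise) for American.
  V(3,0) = exp(-r*dt) * [p*0.000000 + (1-p)*0.000000] = 0.000000; exercise = 0.000000; V(3,0) = max -> 0.000000
  V(3,1) = exp(-r*dt) * [p*0.000000 + (1-p)*0.000000] = 0.000000; exercise = 0.000000; V(3,1) = max -> 0.000000
  V(3,2) = exp(-r*dt) * [p*0.000000 + (1-p)*3.617931] = 1.905438; exercise = 1.930944; V(3,2) = max -> 1.930944
  V(3,3) = exp(-r*dt) * [p*3.617931 + (1-p)*6.111578] = 4.901522; exercise = 4.992146; V(3,3) = max -> 4.992146
  V(2,0) = exp(-r*dt) * [p*0.000000 + (1-p)*0.000000] = 0.000000; exercise = 0.000000; V(2,0) = max -> 0.000000
  V(2,1) = exp(-r*dt) * [p*0.000000 + (1-p)*1.930944] = 1.016961; exercise = 0.000000; V(2,1) = max -> 1.016961
  V(2,2) = exp(-r*dt) * [p*1.930944 + (1-p)*4.992146] = 3.527307; exercise = 3.617931; V(2,2) = max -> 3.617931
  V(1,0) = exp(-r*dt) * [p*0.000000 + (1-p)*1.016961] = 0.535598; exercise = 0.000000; V(1,0) = max -> 0.535598
  V(1,1) = exp(-r*dt) * [p*1.016961 + (1-p)*3.617931] = 2.378445; exercise = 1.930944; V(1,1) = max -> 2.378445
  V(0,0) = exp(-r*dt) * [p*0.535598 + (1-p)*2.378445] = 1.501761; exercise = 0.000000; V(0,0) = max -> 1.501761


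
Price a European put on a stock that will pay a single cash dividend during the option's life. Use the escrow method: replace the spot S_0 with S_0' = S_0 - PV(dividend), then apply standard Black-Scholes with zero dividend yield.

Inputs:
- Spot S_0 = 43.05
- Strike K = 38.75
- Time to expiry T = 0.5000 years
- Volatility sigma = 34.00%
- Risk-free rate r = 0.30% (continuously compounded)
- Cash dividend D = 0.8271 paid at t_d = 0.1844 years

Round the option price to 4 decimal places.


PV(D) = D * exp(-r * t_d) = 0.8271 * 0.99944695 = 0.82664257
S_0' = S_0 - PV(D) = 43.0500 - 0.82664257 = 42.22335743
d1 = (ln(S_0'/K) + (r + sigma^2/2)*T) / (sigma*sqrt(T)) = 0.48350633
d2 = d1 - sigma*sqrt(T) = 0.24309002
exp(-rT) = 0.99850112
N(-d1) = 0.31436813; N(-d2) = 0.40396783
P = K * exp(-rT) * N(-d2) - S_0' * N(-d1) = 38.7500 * 0.99850112 * 0.40396783 - 42.22335743 * 0.31436813 = 2.3566

Answer: Price = 2.3566


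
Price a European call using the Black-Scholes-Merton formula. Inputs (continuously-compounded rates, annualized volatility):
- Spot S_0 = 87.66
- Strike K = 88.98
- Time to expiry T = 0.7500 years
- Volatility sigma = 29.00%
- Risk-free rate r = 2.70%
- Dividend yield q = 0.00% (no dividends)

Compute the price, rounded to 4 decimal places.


Answer: Price = 8.9705

Derivation:
d1 = (ln(S/K) + (r - q + 0.5*sigma^2) * T) / (sigma * sqrt(T)) = 0.14669304
d2 = d1 - sigma * sqrt(T) = -0.10445433
exp(-rT) = 0.97995365; exp(-qT) = 1.00000000
C = S_0 * exp(-qT) * N(d1) - K * exp(-rT) * N(d2)
N(d1) = 0.55831284; N(d2) = 0.45840440
C = 87.6600 * 1.00000000 * 0.55831284 - 88.9800 * 0.97995365 * 0.45840440 = 8.9705


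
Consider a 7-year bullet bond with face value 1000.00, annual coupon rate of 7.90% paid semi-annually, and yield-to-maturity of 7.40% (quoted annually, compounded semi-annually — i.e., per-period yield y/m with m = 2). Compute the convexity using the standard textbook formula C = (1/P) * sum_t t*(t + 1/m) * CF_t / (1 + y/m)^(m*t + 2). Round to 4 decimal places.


Coupon per period c = face * coupon_rate / m = 39.500000
Periods per year m = 2; per-period yield y/m = 0.037000
Number of cashflows N = 14
Cashflows (t years, CF_t, discount factor 1/(1+y/m)^(m*t), PV):
  t = 0.5000: CF_t = 39.500000, DF = 0.964320, PV = 38.090646
  t = 1.0000: CF_t = 39.500000, DF = 0.929913, PV = 36.731578
  t = 1.5000: CF_t = 39.500000, DF = 0.896734, PV = 35.421001
  t = 2.0000: CF_t = 39.500000, DF = 0.864739, PV = 34.157185
  t = 2.5000: CF_t = 39.500000, DF = 0.833885, PV = 32.938462
  t = 3.0000: CF_t = 39.500000, DF = 0.804132, PV = 31.763223
  t = 3.5000: CF_t = 39.500000, DF = 0.775441, PV = 30.629916
  t = 4.0000: CF_t = 39.500000, DF = 0.747773, PV = 29.537045
  t = 4.5000: CF_t = 39.500000, DF = 0.721093, PV = 28.483168
  t = 5.0000: CF_t = 39.500000, DF = 0.695364, PV = 27.466893
  t = 5.5000: CF_t = 39.500000, DF = 0.670554, PV = 26.486878
  t = 6.0000: CF_t = 39.500000, DF = 0.646629, PV = 25.541831
  t = 6.5000: CF_t = 39.500000, DF = 0.623557, PV = 24.630502
  t = 7.0000: CF_t = 1039.500000, DF = 0.601309, PV = 625.060283
Price P = sum_t PV_t = 1026.938609
Convexity numerator sum_t t*(t + 1/m) * CF_t / (1+y/m)^(m*t + 2):
  t = 0.5000: term = 17.710500
  t = 1.0000: term = 51.235777
  t = 1.5000: term = 98.815385
  t = 2.0000: term = 158.816113
  t = 2.5000: term = 229.724367
  t = 3.0000: term = 310.138972
  t = 3.5000: term = 398.764349
  t = 4.0000: term = 494.404070
  t = 4.5000: term = 595.954761
  t = 5.0000: term = 702.400339
  t = 5.5000: term = 812.806564
  t = 6.0000: term = 926.315888
  t = 6.5000: term = 1042.142594
  t = 7.0000: term = 30515.725166
Convexity = (1/P) * sum = 36354.954846 / 1026.938609 = 35.401293

Answer: Convexity = 35.4013


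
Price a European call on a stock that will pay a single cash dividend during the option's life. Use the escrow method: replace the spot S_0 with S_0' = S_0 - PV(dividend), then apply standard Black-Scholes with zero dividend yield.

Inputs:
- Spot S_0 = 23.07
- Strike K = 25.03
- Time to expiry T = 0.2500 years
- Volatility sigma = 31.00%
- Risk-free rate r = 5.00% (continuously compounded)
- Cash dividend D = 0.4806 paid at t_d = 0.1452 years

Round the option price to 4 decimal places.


PV(D) = D * exp(-r * t_d) = 0.4806 * 0.99276629 = 0.47712348
S_0' = S_0 - PV(D) = 23.0700 - 0.47712348 = 22.59287652
d1 = (ln(S_0'/K) + (r + sigma^2/2)*T) / (sigma*sqrt(T)) = -0.50276095
d2 = d1 - sigma*sqrt(T) = -0.65776095
exp(-rT) = 0.98757780
N(d1) = 0.30756618; N(d2) = 0.25534588
C = S_0' * N(d1) - K * exp(-rT) * N(d2) = 22.59287652 * 0.30756618 - 25.0300 * 0.98757780 * 0.25534588 = 0.6369

Answer: Price = 0.6369


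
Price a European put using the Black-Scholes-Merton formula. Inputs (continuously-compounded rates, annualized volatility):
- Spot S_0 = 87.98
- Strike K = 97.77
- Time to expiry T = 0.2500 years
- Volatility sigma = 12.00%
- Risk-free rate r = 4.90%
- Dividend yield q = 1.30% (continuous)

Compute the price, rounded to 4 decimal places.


Answer: Price = 9.0108

Derivation:
d1 = (ln(S/K) + (r - q + 0.5*sigma^2) * T) / (sigma * sqrt(T)) = -1.57847109
d2 = d1 - sigma * sqrt(T) = -1.63847109
exp(-rT) = 0.98782473; exp(-qT) = 0.99675528
P = K * exp(-rT) * N(-d2) - S_0 * exp(-qT) * N(-d1)
N(-d1) = 0.94277129; N(-d2) = 0.94933827
P = 97.7700 * 0.98782473 * 0.94933827 - 87.9800 * 0.99675528 * 0.94277129 = 9.0108


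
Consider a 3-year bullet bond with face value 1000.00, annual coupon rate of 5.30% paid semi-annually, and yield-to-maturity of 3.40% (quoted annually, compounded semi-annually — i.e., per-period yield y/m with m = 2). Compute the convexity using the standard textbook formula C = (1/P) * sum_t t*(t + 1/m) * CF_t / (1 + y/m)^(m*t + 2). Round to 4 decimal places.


Answer: Convexity = 9.3358

Derivation:
Coupon per period c = face * coupon_rate / m = 26.500000
Periods per year m = 2; per-period yield y/m = 0.017000
Number of cashflows N = 6
Cashflows (t years, CF_t, discount factor 1/(1+y/m)^(m*t), PV):
  t = 0.5000: CF_t = 26.500000, DF = 0.983284, PV = 26.057030
  t = 1.0000: CF_t = 26.500000, DF = 0.966848, PV = 25.621466
  t = 1.5000: CF_t = 26.500000, DF = 0.950686, PV = 25.193181
  t = 2.0000: CF_t = 26.500000, DF = 0.934795, PV = 24.772057
  t = 2.5000: CF_t = 26.500000, DF = 0.919169, PV = 24.357971
  t = 3.0000: CF_t = 1026.500000, DF = 0.903804, PV = 927.754856
Price P = sum_t PV_t = 1053.756561
Convexity numerator sum_t t*(t + 1/m) * CF_t / (1+y/m)^(m*t + 2):
  t = 0.5000: term = 12.596591
  t = 1.0000: term = 37.158085
  t = 1.5000: term = 73.073913
  t = 2.0000: term = 119.754036
  t = 2.5000: term = 176.628372
  t = 3.0000: term = 9418.475869
Convexity = (1/P) * sum = 9837.686866 / 1053.756561 = 9.335825


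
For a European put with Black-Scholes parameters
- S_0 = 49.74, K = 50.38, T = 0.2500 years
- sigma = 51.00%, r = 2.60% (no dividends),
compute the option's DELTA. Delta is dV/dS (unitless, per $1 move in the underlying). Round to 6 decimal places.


Answer: Delta = -0.459040

Derivation:
d1 = 0.1028535978; d2 = -0.1521464022
phi(d1) = 0.3968376736; exp(-qT) = 1.0000000000; exp(-rT) = 0.9935210793
N(-d1) = 0.4590395829
Delta = -exp(-qT) * N(-d1) = -1.0000000000 * 0.4590395829 = -0.459040


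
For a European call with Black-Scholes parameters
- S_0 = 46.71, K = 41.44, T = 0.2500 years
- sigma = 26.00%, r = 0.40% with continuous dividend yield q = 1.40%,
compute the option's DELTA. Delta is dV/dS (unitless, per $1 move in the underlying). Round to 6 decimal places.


Answer: Delta = 0.830224

Derivation:
d1 = 0.9666282813; d2 = 0.8366282813
phi(d1) = 0.2500426814; exp(-qT) = 0.9965061179; exp(-rT) = 0.9990004998
N(d1) = 0.8331350543
Delta = exp(-qT) * N(d1) = 0.9965061179 * 0.8331350543 = 0.830224


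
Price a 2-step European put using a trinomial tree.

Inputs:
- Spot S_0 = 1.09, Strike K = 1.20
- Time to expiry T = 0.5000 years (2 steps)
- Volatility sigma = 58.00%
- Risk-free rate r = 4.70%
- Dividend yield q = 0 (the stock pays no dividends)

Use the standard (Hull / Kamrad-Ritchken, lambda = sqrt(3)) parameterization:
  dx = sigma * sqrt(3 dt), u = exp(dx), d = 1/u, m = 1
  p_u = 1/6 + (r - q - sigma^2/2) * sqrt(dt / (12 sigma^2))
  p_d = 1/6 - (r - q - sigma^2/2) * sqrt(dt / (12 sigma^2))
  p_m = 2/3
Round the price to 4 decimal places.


Answer: Price = V(0,0) = 0.2224

Derivation:
dt = T/N = 0.250000; dx = sigma*sqrt(3*dt) = 0.502295
u = exp(dx) = 1.652509; d = 1/u = 0.605140
p_u = 0.136505, p_m = 0.666667, p_d = 0.196828
Discount per step: exp(-r*dt) = 0.988319
Stock lattice S(k, j) with j the centered position index:
  k=0: S(0,+0) = 1.0900
  k=1: S(1,-1) = 0.6596; S(1,+0) = 1.0900; S(1,+1) = 1.8012
  k=2: S(2,-2) = 0.3992; S(2,-1) = 0.6596; S(2,+0) = 1.0900; S(2,+1) = 1.8012; S(2,+2) = 2.9766
Terminal payoffs V(N, j) = max(K - S_T, 0):
  V(2,-2) = 0.800848; V(2,-1) = 0.540397; V(2,+0) = 0.110000; V(2,+1) = 0.000000; V(2,+2) = 0.000000
Backward induction: V(k, j) = exp(-r*dt) * [p_u * V(k+1, j+1) + p_m * V(k+1, j) + p_d * V(k+1, j-1)]
  V(1,-1) = exp(-r*dt) * [p_u*0.110000 + p_m*0.540397 + p_d*0.800848] = 0.526685
  V(1,+0) = exp(-r*dt) * [p_u*0.000000 + p_m*0.110000 + p_d*0.540397] = 0.177600
  V(1,+1) = exp(-r*dt) * [p_u*0.000000 + p_m*0.000000 + p_d*0.110000] = 0.021398
  V(0,+0) = exp(-r*dt) * [p_u*0.021398 + p_m*0.177600 + p_d*0.526685] = 0.222359


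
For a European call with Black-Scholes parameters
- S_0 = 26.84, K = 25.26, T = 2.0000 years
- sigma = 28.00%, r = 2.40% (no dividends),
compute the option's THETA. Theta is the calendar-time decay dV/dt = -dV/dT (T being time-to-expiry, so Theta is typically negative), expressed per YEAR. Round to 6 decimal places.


Answer: Theta = -1.254591

Derivation:
d1 = 0.4724261096; d2 = 0.0764463121
phi(d1) = 0.3568171734; exp(-qT) = 1.0000000000; exp(-rT) = 0.9531337871
Theta = -S*exp(-qT)*phi(d1)*sigma/(2*sqrt(T)) - r*K*exp(-rT)*N(d2) + q*S*exp(-qT)*N(d1)
N(d1) = 0.6816886642; N(d2) = 0.5304679872; sqrt(T) = 1.4142135624
Term 1 = -26.8400 * 1.0000000000 * 0.3568171734 * 0.2800 / (2 * 1.4142135624) = -0.9480719507
Term 2 = -0.0240 * 25.2600 * 0.9531337871 * 0.5304679872 = -0.3065191644
Term 3 = 0 (no dividend yield, q = 0)
Theta = -0.9480719507 + (-0.3065191644) + (0.0000000000) = -1.254591


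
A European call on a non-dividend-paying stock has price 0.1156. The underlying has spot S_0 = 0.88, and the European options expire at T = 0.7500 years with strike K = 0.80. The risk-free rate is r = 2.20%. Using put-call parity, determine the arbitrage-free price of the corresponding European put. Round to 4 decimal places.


Put-call parity: C - P = S_0 * exp(-qT) - K * exp(-rT).
S_0 * exp(-qT) = 0.8800 * 1.00000000 = 0.88000000
K * exp(-rT) = 0.8000 * 0.98363538 = 0.78690830
P = C - S*exp(-qT) + K*exp(-rT)
P = 0.1156 - 0.88000000 + 0.78690830 = 0.0225

Answer: Put price = 0.0225


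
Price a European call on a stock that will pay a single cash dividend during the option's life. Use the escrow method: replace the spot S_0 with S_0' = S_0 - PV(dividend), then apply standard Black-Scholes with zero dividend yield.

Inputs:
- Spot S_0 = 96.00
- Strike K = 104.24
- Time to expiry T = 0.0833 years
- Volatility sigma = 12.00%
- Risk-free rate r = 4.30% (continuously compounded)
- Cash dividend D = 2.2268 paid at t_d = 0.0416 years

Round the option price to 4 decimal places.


Answer: Price = 0.0016

Derivation:
PV(D) = D * exp(-r * t_d) = 2.2268 * 0.99821280 = 2.22282026
S_0' = S_0 - PV(D) = 96.0000 - 2.22282026 = 93.77717974
d1 = (ln(S_0'/K) + (r + sigma^2/2)*T) / (sigma*sqrt(T)) = -2.93331630
d2 = d1 - sigma*sqrt(T) = -2.96795039
exp(-rT) = 0.99642451
N(d1) = 0.00167681; N(d2) = 0.00149896
C = S_0' * N(d1) - K * exp(-rT) * N(d2) = 93.77717974 * 0.00167681 - 104.2400 * 0.99642451 * 0.00149896 = 0.0016


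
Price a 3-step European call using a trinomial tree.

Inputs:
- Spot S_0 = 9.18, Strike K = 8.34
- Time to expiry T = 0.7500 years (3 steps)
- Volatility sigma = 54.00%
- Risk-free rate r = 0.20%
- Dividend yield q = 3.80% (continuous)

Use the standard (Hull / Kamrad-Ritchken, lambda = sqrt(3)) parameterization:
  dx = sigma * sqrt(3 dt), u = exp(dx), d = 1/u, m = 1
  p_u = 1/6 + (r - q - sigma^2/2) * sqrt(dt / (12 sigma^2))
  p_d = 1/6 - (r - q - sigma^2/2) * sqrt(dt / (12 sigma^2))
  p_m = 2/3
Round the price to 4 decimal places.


Answer: Price = V(0,0) = 1.8497

Derivation:
dt = T/N = 0.250000; dx = sigma*sqrt(3*dt) = 0.467654
u = exp(dx) = 1.596245; d = 1/u = 0.626470
p_u = 0.118073, p_m = 0.666667, p_d = 0.215260
Discount per step: exp(-r*dt) = 0.999500
Stock lattice S(k, j) with j the centered position index:
  k=0: S(0,+0) = 9.1800
  k=1: S(1,-1) = 5.7510; S(1,+0) = 9.1800; S(1,+1) = 14.6535
  k=2: S(2,-2) = 3.6028; S(2,-1) = 5.7510; S(2,+0) = 9.1800; S(2,+1) = 14.6535; S(2,+2) = 23.3906
  k=3: S(3,-3) = 2.2571; S(3,-2) = 3.6028; S(3,-1) = 5.7510; S(3,+0) = 9.1800; S(3,+1) = 14.6535; S(3,+2) = 23.3906; S(3,+3) = 37.3371
Terminal payoffs V(N, j) = max(S_T - K, 0):
  V(3,-3) = 0.000000; V(3,-2) = 0.000000; V(3,-1) = 0.000000; V(3,+0) = 0.840000; V(3,+1) = 6.313525; V(3,+2) = 15.050610; V(3,+3) = 28.997133
Backward induction: V(k, j) = exp(-r*dt) * [p_u * V(k+1, j+1) + p_m * V(k+1, j) + p_d * V(k+1, j-1)]
  V(2,-2) = exp(-r*dt) * [p_u*0.000000 + p_m*0.000000 + p_d*0.000000] = 0.000000
  V(2,-1) = exp(-r*dt) * [p_u*0.840000 + p_m*0.000000 + p_d*0.000000] = 0.099132
  V(2,+0) = exp(-r*dt) * [p_u*6.313525 + p_m*0.840000 + p_d*0.000000] = 1.304804
  V(2,+1) = exp(-r*dt) * [p_u*15.050610 + p_m*6.313525 + p_d*0.840000] = 6.163824
  V(2,+2) = exp(-r*dt) * [p_u*28.997133 + p_m*15.050610 + p_d*6.313525] = 14.809164
  V(1,-1) = exp(-r*dt) * [p_u*1.304804 + p_m*0.099132 + p_d*0.000000] = 0.220040
  V(1,+0) = exp(-r*dt) * [p_u*6.163824 + p_m*1.304804 + p_d*0.099132] = 1.618181
  V(1,+1) = exp(-r*dt) * [p_u*14.809164 + p_m*6.163824 + p_d*1.304804] = 6.135582
  V(0,+0) = exp(-r*dt) * [p_u*6.135582 + p_m*1.618181 + p_d*0.220040] = 1.849675
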